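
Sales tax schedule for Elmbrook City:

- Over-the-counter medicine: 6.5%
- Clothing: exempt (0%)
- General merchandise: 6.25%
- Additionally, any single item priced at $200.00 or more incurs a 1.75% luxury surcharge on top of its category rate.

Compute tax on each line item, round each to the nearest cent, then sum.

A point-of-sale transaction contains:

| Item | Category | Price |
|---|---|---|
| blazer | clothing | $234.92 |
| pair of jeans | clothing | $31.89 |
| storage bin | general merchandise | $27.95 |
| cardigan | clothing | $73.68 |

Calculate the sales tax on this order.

$5.86

Blazer $234.92: clothing → 0% + 1.75% surcharge = 1.75% → $4.11
Pair of jeans $31.89: clothing → 0% → $0.00
Storage bin $27.95: general merchandise → 6.25% → $1.75
Cardigan $73.68: clothing → 0% → $0.00
Total tax = $4.11 + $1.75 = $5.86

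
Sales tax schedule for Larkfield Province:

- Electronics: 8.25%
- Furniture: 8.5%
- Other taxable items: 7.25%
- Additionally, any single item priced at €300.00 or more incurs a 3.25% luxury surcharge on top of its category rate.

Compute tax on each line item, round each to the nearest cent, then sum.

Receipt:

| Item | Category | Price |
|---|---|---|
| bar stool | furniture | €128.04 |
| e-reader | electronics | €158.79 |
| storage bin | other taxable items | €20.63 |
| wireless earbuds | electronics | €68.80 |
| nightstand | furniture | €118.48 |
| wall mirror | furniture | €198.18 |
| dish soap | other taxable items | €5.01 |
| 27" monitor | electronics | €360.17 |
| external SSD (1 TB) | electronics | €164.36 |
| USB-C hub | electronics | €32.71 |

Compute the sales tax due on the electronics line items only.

€76.46

E-reader €158.79: electronics → 8.25% → €13.10
Wireless earbuds €68.80: electronics → 8.25% → €5.68
27" monitor €360.17: electronics → 8.25% + 3.25% surcharge = 11.5% → €41.42
External SSD (1 TB) €164.36: electronics → 8.25% → €13.56
USB-C hub €32.71: electronics → 8.25% → €2.70
Tax on electronics = €13.10 + €5.68 + €41.42 + €13.56 + €2.70 = €76.46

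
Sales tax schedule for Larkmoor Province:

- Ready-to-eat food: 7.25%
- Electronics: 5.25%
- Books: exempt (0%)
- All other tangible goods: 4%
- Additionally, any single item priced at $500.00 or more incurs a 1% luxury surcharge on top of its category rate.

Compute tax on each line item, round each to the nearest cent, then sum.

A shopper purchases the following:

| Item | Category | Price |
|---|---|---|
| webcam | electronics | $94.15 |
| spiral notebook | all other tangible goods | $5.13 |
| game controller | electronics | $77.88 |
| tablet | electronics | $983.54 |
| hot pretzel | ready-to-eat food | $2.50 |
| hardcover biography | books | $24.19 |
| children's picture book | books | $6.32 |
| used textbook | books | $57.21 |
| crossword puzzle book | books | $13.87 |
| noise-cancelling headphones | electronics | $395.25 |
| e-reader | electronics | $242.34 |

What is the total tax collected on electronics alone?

$103.97

Webcam $94.15: electronics → 5.25% → $4.94
Game controller $77.88: electronics → 5.25% → $4.09
Tablet $983.54: electronics → 5.25% + 1% surcharge = 6.25% → $61.47
Noise-cancelling headphones $395.25: electronics → 5.25% → $20.75
E-reader $242.34: electronics → 5.25% → $12.72
Tax on electronics = $4.94 + $4.09 + $61.47 + $20.75 + $12.72 = $103.97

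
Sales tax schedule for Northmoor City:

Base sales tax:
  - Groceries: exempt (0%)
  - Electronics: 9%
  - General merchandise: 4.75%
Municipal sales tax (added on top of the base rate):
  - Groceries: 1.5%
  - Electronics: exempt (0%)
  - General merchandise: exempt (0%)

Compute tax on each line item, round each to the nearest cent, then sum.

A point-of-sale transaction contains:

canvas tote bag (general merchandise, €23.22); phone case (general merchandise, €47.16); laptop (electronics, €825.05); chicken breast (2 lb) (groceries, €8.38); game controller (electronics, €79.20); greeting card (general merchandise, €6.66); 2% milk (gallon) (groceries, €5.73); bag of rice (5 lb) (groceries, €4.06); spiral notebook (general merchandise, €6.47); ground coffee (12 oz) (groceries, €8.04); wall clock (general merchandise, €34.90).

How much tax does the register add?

€87.41

Canvas tote bag €23.22: general merchandise → 4.75% + 0% municipal = 4.75% → €1.10
Phone case €47.16: general merchandise → 4.75% + 0% municipal = 4.75% → €2.24
Laptop €825.05: electronics → 9% + 0% municipal = 9% → €74.25
Chicken breast (2 lb) €8.38: groceries → 0% + 1.5% municipal = 1.5% → €0.13
Game controller €79.20: electronics → 9% + 0% municipal = 9% → €7.13
Greeting card €6.66: general merchandise → 4.75% + 0% municipal = 4.75% → €0.32
2% milk (gallon) €5.73: groceries → 0% + 1.5% municipal = 1.5% → €0.09
Bag of rice (5 lb) €4.06: groceries → 0% + 1.5% municipal = 1.5% → €0.06
Spiral notebook €6.47: general merchandise → 4.75% + 0% municipal = 4.75% → €0.31
Ground coffee (12 oz) €8.04: groceries → 0% + 1.5% municipal = 1.5% → €0.12
Wall clock €34.90: general merchandise → 4.75% + 0% municipal = 4.75% → €1.66
Total tax = €1.10 + €2.24 + €74.25 + €0.13 + €7.13 + €0.32 + €0.09 + €0.06 + €0.31 + €0.12 + €1.66 = €87.41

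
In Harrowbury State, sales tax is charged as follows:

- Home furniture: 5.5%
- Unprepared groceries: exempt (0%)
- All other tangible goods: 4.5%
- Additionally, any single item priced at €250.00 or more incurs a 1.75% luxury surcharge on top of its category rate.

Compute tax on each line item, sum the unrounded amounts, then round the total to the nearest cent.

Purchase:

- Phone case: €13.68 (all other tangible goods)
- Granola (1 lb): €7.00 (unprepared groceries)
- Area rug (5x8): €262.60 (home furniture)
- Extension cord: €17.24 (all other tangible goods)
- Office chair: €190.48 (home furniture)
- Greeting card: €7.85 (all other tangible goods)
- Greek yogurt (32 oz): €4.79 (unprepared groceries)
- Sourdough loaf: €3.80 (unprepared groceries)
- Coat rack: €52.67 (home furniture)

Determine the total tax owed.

€34.16

Phone case €13.68: all other tangible goods → 4.5% → €0.6156
Granola (1 lb) €7.00: unprepared groceries → 0% → €0.00
Area rug (5x8) €262.60: home furniture → 5.5% + 1.75% surcharge = 7.25% → €19.0385
Extension cord €17.24: all other tangible goods → 4.5% → €0.7758
Office chair €190.48: home furniture → 5.5% → €10.4764
Greeting card €7.85: all other tangible goods → 4.5% → €0.35325
Greek yogurt (32 oz) €4.79: unprepared groceries → 0% → €0.00
Sourdough loaf €3.80: unprepared groceries → 0% → €0.00
Coat rack €52.67: home furniture → 5.5% → €2.89685
Unrounded tax sum = €34.1564 → €34.16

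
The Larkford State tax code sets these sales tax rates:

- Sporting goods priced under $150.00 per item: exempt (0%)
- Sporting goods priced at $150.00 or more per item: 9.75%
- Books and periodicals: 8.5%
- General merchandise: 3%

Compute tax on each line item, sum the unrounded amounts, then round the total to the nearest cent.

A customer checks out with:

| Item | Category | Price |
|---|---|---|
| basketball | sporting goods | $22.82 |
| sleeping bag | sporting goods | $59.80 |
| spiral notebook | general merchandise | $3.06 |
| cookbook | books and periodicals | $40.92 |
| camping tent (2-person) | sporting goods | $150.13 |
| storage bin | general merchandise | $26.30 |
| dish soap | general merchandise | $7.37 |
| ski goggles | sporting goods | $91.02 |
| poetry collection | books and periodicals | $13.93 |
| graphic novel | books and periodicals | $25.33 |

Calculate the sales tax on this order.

$22.55

Basketball $22.82: sporting goods, under $150.00 → 0% → $0.00
Sleeping bag $59.80: sporting goods, under $150.00 → 0% → $0.00
Spiral notebook $3.06: general merchandise → 3% → $0.0918
Cookbook $40.92: books and periodicals → 8.5% → $3.4782
Camping tent (2-person) $150.13: sporting goods, $150.00 or more → 9.75% → $14.637675
Storage bin $26.30: general merchandise → 3% → $0.789
Dish soap $7.37: general merchandise → 3% → $0.2211
Ski goggles $91.02: sporting goods, under $150.00 → 0% → $0.00
Poetry collection $13.93: books and periodicals → 8.5% → $1.18405
Graphic novel $25.33: books and periodicals → 8.5% → $2.15305
Unrounded tax sum = $22.554875 → $22.55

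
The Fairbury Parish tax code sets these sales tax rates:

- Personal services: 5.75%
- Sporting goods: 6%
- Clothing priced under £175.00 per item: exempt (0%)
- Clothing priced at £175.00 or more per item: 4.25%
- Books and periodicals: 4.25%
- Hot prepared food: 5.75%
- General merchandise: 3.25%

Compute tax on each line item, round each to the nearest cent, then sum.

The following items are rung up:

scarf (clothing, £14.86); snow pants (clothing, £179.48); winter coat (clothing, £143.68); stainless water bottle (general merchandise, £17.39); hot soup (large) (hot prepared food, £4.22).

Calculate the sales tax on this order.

£8.44

Scarf £14.86: clothing, under £175.00 → 0% → £0.00
Snow pants £179.48: clothing, £175.00 or more → 4.25% → £7.63
Winter coat £143.68: clothing, under £175.00 → 0% → £0.00
Stainless water bottle £17.39: general merchandise → 3.25% → £0.57
Hot soup (large) £4.22: hot prepared food → 5.75% → £0.24
Total tax = £7.63 + £0.57 + £0.24 = £8.44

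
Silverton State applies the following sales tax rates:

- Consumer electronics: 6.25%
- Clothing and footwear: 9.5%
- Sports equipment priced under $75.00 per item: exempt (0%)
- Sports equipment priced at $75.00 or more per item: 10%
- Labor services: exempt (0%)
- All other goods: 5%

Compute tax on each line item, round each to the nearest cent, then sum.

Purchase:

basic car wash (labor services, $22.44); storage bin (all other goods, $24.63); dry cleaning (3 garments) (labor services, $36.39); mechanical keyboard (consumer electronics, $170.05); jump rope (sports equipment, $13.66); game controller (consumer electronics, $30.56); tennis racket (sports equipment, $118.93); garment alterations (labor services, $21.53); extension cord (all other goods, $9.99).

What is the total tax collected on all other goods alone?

$1.73

Storage bin $24.63: all other goods → 5% → $1.23
Extension cord $9.99: all other goods → 5% → $0.50
Tax on all other goods = $1.23 + $0.50 = $1.73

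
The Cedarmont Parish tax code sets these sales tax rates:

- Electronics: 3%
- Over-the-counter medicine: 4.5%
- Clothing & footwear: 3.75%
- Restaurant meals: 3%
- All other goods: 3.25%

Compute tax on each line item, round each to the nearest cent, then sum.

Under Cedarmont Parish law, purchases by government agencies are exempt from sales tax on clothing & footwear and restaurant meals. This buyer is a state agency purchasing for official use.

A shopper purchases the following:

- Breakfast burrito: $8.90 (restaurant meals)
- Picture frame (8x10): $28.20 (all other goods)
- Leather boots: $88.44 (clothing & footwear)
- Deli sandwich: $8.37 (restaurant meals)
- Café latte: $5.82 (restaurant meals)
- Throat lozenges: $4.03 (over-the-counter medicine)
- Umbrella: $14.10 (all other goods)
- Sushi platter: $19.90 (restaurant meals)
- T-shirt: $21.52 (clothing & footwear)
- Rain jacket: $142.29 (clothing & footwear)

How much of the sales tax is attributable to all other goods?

$1.38

Picture frame (8x10) $28.20: all other goods → 3.25% → $0.92
Umbrella $14.10: all other goods → 3.25% → $0.46
Tax on all other goods = $0.92 + $0.46 = $1.38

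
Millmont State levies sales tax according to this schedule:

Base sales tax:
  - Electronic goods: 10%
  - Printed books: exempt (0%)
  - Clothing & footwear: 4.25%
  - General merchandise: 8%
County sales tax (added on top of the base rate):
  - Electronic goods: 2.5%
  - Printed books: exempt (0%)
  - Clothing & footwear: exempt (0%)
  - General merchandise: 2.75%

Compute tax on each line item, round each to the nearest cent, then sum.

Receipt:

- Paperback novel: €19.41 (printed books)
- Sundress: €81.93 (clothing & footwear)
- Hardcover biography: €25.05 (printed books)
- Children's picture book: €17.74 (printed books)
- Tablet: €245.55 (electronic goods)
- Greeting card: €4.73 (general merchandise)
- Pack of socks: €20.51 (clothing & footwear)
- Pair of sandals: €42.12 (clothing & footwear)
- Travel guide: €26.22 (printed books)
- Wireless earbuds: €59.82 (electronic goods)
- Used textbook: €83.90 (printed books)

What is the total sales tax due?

€44.82

Paperback novel €19.41: printed books → 0% + 0% county = 0% → €0.00
Sundress €81.93: clothing & footwear → 4.25% + 0% county = 4.25% → €3.48
Hardcover biography €25.05: printed books → 0% + 0% county = 0% → €0.00
Children's picture book €17.74: printed books → 0% + 0% county = 0% → €0.00
Tablet €245.55: electronic goods → 10% + 2.5% county = 12.5% → €30.69
Greeting card €4.73: general merchandise → 8% + 2.75% county = 10.75% → €0.51
Pack of socks €20.51: clothing & footwear → 4.25% + 0% county = 4.25% → €0.87
Pair of sandals €42.12: clothing & footwear → 4.25% + 0% county = 4.25% → €1.79
Travel guide €26.22: printed books → 0% + 0% county = 0% → €0.00
Wireless earbuds €59.82: electronic goods → 10% + 2.5% county = 12.5% → €7.48
Used textbook €83.90: printed books → 0% + 0% county = 0% → €0.00
Total tax = €3.48 + €30.69 + €0.51 + €0.87 + €1.79 + €7.48 = €44.82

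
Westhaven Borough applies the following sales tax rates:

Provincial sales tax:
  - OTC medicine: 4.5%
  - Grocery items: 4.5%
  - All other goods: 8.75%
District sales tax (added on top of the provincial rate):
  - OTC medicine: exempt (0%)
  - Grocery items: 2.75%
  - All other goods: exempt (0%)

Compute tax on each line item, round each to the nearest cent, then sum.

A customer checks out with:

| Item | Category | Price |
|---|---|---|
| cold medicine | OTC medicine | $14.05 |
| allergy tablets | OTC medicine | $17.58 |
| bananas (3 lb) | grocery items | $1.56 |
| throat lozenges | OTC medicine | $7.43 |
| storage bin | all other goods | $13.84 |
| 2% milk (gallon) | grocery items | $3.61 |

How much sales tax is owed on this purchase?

$3.33

Cold medicine $14.05: OTC medicine → 4.5% + 0% district = 4.5% → $0.63
Allergy tablets $17.58: OTC medicine → 4.5% + 0% district = 4.5% → $0.79
Bananas (3 lb) $1.56: grocery items → 4.5% + 2.75% district = 7.25% → $0.11
Throat lozenges $7.43: OTC medicine → 4.5% + 0% district = 4.5% → $0.33
Storage bin $13.84: all other goods → 8.75% + 0% district = 8.75% → $1.21
2% milk (gallon) $3.61: grocery items → 4.5% + 2.75% district = 7.25% → $0.26
Total tax = $0.63 + $0.79 + $0.11 + $0.33 + $1.21 + $0.26 = $3.33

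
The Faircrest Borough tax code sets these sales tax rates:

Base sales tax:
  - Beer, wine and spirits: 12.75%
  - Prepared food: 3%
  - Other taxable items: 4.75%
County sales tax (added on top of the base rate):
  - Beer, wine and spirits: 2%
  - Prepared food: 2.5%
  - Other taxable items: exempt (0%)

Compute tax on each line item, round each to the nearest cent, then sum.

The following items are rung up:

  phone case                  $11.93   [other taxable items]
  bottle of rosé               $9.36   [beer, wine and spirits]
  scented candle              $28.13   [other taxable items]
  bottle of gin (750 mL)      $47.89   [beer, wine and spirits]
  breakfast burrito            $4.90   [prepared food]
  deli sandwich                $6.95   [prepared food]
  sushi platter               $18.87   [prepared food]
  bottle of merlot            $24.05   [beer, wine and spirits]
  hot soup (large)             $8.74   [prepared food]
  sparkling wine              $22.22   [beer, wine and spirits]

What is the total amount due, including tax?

$202.39

Phone case $11.93: other taxable items → 4.75% + 0% county = 4.75% → $0.57
Bottle of rosé $9.36: beer, wine and spirits → 12.75% + 2% county = 14.75% → $1.38
Scented candle $28.13: other taxable items → 4.75% + 0% county = 4.75% → $1.34
Bottle of gin (750 mL) $47.89: beer, wine and spirits → 12.75% + 2% county = 14.75% → $7.06
Breakfast burrito $4.90: prepared food → 3% + 2.5% county = 5.5% → $0.27
Deli sandwich $6.95: prepared food → 3% + 2.5% county = 5.5% → $0.38
Sushi platter $18.87: prepared food → 3% + 2.5% county = 5.5% → $1.04
Bottle of merlot $24.05: beer, wine and spirits → 12.75% + 2% county = 14.75% → $3.55
Hot soup (large) $8.74: prepared food → 3% + 2.5% county = 5.5% → $0.48
Sparkling wine $22.22: beer, wine and spirits → 12.75% + 2% county = 14.75% → $3.28
Subtotal = $183.04; tax = $19.35; total due = $202.39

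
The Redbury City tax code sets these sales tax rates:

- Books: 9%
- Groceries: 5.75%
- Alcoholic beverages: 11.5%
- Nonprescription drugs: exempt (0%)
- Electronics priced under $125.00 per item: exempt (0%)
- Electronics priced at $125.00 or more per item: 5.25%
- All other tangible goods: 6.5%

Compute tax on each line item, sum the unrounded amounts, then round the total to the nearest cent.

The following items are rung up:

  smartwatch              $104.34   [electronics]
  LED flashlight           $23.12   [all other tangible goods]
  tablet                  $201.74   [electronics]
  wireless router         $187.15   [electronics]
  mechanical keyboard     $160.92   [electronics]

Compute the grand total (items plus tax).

Smartwatch $104.34: electronics, under $125.00 → 0% → $0.00
LED flashlight $23.12: all other tangible goods → 6.5% → $1.5028
Tablet $201.74: electronics, $125.00 or more → 5.25% → $10.59135
Wireless router $187.15: electronics, $125.00 or more → 5.25% → $9.825375
Mechanical keyboard $160.92: electronics, $125.00 or more → 5.25% → $8.4483
Subtotal = $677.27; unrounded tax = $30.367825 → $30.37; total due = $707.64

$707.64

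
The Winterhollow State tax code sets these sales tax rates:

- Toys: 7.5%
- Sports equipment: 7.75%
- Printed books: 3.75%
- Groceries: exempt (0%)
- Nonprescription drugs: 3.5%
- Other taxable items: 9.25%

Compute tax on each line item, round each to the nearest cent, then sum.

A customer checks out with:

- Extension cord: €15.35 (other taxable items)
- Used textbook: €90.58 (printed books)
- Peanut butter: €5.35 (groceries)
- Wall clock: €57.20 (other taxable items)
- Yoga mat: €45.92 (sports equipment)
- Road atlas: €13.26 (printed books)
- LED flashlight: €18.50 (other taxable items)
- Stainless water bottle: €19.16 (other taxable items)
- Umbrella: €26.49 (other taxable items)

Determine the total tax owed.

€20.10

Extension cord €15.35: other taxable items → 9.25% → €1.42
Used textbook €90.58: printed books → 3.75% → €3.40
Peanut butter €5.35: groceries → 0% → €0.00
Wall clock €57.20: other taxable items → 9.25% → €5.29
Yoga mat €45.92: sports equipment → 7.75% → €3.56
Road atlas €13.26: printed books → 3.75% → €0.50
LED flashlight €18.50: other taxable items → 9.25% → €1.71
Stainless water bottle €19.16: other taxable items → 9.25% → €1.77
Umbrella €26.49: other taxable items → 9.25% → €2.45
Total tax = €1.42 + €3.40 + €5.29 + €3.56 + €0.50 + €1.71 + €1.77 + €2.45 = €20.10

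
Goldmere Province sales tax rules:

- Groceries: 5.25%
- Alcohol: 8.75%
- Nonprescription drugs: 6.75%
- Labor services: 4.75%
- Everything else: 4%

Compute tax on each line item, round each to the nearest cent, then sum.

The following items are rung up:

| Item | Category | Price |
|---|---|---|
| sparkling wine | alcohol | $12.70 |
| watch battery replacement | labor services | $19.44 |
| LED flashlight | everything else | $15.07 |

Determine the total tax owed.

Sparkling wine $12.70: alcohol → 8.75% → $1.11
Watch battery replacement $19.44: labor services → 4.75% → $0.92
LED flashlight $15.07: everything else → 4% → $0.60
Total tax = $1.11 + $0.92 + $0.60 = $2.63

$2.63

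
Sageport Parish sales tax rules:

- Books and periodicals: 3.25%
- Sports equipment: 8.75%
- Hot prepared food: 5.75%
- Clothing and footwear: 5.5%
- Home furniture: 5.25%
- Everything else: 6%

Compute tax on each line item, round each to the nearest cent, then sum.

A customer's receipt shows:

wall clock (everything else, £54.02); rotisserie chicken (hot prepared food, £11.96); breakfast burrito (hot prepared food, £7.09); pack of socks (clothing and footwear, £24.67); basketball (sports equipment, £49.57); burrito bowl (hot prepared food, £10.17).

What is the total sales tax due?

Wall clock £54.02: everything else → 6% → £3.24
Rotisserie chicken £11.96: hot prepared food → 5.75% → £0.69
Breakfast burrito £7.09: hot prepared food → 5.75% → £0.41
Pack of socks £24.67: clothing and footwear → 5.5% → £1.36
Basketball £49.57: sports equipment → 8.75% → £4.34
Burrito bowl £10.17: hot prepared food → 5.75% → £0.58
Total tax = £3.24 + £0.69 + £0.41 + £1.36 + £4.34 + £0.58 = £10.62

£10.62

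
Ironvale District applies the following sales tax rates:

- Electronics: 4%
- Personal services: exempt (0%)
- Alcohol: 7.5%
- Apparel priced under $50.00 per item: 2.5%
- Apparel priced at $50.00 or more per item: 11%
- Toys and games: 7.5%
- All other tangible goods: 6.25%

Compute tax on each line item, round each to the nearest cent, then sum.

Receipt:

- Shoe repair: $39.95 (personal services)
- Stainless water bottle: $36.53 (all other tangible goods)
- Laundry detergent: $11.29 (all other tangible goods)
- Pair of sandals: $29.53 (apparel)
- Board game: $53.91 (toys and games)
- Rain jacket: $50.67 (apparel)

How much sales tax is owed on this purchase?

$13.34

Shoe repair $39.95: personal services → 0% → $0.00
Stainless water bottle $36.53: all other tangible goods → 6.25% → $2.28
Laundry detergent $11.29: all other tangible goods → 6.25% → $0.71
Pair of sandals $29.53: apparel, under $50.00 → 2.5% → $0.74
Board game $53.91: toys and games → 7.5% → $4.04
Rain jacket $50.67: apparel, $50.00 or more → 11% → $5.57
Total tax = $2.28 + $0.71 + $0.74 + $4.04 + $5.57 = $13.34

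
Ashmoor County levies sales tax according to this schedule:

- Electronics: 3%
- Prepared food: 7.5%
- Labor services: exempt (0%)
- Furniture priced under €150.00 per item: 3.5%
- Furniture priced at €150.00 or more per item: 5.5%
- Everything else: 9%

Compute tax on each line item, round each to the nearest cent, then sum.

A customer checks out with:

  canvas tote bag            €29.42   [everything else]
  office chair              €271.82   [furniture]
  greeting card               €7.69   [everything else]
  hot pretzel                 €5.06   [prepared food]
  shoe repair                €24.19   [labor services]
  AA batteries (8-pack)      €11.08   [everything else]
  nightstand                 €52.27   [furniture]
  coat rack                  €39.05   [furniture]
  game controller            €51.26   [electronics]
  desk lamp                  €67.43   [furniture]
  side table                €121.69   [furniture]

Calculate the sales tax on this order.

Canvas tote bag €29.42: everything else → 9% → €2.65
Office chair €271.82: furniture, €150.00 or more → 5.5% → €14.95
Greeting card €7.69: everything else → 9% → €0.69
Hot pretzel €5.06: prepared food → 7.5% → €0.38
Shoe repair €24.19: labor services → 0% → €0.00
AA batteries (8-pack) €11.08: everything else → 9% → €1.00
Nightstand €52.27: furniture, under €150.00 → 3.5% → €1.83
Coat rack €39.05: furniture, under €150.00 → 3.5% → €1.37
Game controller €51.26: electronics → 3% → €1.54
Desk lamp €67.43: furniture, under €150.00 → 3.5% → €2.36
Side table €121.69: furniture, under €150.00 → 3.5% → €4.26
Total tax = €2.65 + €14.95 + €0.69 + €0.38 + €1.00 + €1.83 + €1.37 + €1.54 + €2.36 + €4.26 = €31.03

€31.03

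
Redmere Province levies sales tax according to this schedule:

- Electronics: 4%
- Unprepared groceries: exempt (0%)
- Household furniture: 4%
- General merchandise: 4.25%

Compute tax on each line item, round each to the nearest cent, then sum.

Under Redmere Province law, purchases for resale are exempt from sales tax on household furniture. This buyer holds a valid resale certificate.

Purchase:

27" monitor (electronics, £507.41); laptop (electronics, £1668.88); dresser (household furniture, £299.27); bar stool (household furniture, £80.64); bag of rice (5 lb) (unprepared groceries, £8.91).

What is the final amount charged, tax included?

£2652.17

27" monitor £507.41: electronics → 4% → £20.30
Laptop £1668.88: electronics → 4% → £66.76
Dresser £299.27: household furniture, buyer-exempt → 0% → £0.00
Bar stool £80.64: household furniture, buyer-exempt → 0% → £0.00
Bag of rice (5 lb) £8.91: unprepared groceries → 0% → £0.00
Subtotal = £2565.11; tax = £87.06; total due = £2652.17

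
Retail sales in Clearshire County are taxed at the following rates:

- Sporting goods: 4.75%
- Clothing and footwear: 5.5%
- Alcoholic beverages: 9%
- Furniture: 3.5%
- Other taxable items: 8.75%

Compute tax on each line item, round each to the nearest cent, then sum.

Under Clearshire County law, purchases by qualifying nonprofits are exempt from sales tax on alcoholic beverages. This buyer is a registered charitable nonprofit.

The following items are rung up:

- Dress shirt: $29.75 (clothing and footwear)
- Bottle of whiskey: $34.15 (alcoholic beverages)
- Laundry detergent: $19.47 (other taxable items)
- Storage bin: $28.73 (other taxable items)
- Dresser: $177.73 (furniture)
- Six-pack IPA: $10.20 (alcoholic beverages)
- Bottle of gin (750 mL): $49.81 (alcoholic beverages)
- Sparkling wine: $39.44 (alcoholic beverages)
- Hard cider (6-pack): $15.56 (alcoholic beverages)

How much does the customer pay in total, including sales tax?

$416.91

Dress shirt $29.75: clothing and footwear → 5.5% → $1.64
Bottle of whiskey $34.15: alcoholic beverages, buyer-exempt → 0% → $0.00
Laundry detergent $19.47: other taxable items → 8.75% → $1.70
Storage bin $28.73: other taxable items → 8.75% → $2.51
Dresser $177.73: furniture → 3.5% → $6.22
Six-pack IPA $10.20: alcoholic beverages, buyer-exempt → 0% → $0.00
Bottle of gin (750 mL) $49.81: alcoholic beverages, buyer-exempt → 0% → $0.00
Sparkling wine $39.44: alcoholic beverages, buyer-exempt → 0% → $0.00
Hard cider (6-pack) $15.56: alcoholic beverages, buyer-exempt → 0% → $0.00
Subtotal = $404.84; tax = $12.07; total due = $416.91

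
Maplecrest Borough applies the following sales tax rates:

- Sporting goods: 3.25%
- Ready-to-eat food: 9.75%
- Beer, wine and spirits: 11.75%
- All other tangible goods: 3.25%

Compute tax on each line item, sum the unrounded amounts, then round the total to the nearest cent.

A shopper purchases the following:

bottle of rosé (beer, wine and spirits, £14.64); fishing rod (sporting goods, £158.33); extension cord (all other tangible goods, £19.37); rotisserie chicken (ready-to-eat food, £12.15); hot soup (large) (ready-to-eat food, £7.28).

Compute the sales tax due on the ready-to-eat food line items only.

£1.89

Rotisserie chicken £12.15: ready-to-eat food → 9.75% → £1.184625
Hot soup (large) £7.28: ready-to-eat food → 9.75% → £0.7098
Tax on ready-to-eat food: unrounded sum = £1.894425 → £1.89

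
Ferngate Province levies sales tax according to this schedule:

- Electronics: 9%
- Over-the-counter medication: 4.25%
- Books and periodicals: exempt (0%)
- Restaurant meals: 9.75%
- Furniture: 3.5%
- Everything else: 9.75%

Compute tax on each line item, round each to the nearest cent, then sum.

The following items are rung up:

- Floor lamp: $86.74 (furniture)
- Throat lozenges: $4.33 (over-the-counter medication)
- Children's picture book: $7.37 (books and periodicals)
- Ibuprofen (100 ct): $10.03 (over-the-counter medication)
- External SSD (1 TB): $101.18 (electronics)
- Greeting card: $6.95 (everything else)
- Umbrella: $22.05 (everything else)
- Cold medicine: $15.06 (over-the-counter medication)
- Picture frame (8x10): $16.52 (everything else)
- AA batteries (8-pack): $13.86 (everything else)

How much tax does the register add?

$19.19

Floor lamp $86.74: furniture → 3.5% → $3.04
Throat lozenges $4.33: over-the-counter medication → 4.25% → $0.18
Children's picture book $7.37: books and periodicals → 0% → $0.00
Ibuprofen (100 ct) $10.03: over-the-counter medication → 4.25% → $0.43
External SSD (1 TB) $101.18: electronics → 9% → $9.11
Greeting card $6.95: everything else → 9.75% → $0.68
Umbrella $22.05: everything else → 9.75% → $2.15
Cold medicine $15.06: over-the-counter medication → 4.25% → $0.64
Picture frame (8x10) $16.52: everything else → 9.75% → $1.61
AA batteries (8-pack) $13.86: everything else → 9.75% → $1.35
Total tax = $3.04 + $0.18 + $0.43 + $9.11 + $0.68 + $2.15 + $0.64 + $1.61 + $1.35 = $19.19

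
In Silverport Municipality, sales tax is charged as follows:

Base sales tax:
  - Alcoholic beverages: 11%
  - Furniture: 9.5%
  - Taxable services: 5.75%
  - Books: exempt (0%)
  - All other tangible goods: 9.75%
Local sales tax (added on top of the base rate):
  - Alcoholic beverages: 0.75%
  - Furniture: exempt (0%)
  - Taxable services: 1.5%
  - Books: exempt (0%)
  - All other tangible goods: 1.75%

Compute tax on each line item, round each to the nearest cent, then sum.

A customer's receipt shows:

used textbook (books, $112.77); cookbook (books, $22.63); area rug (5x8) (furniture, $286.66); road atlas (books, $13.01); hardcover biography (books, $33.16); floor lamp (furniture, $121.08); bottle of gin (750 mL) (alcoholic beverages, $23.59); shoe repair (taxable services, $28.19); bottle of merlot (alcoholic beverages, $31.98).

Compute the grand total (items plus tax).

Used textbook $112.77: books → 0% + 0% local = 0% → $0.00
Cookbook $22.63: books → 0% + 0% local = 0% → $0.00
Area rug (5x8) $286.66: furniture → 9.5% + 0% local = 9.5% → $27.23
Road atlas $13.01: books → 0% + 0% local = 0% → $0.00
Hardcover biography $33.16: books → 0% + 0% local = 0% → $0.00
Floor lamp $121.08: furniture → 9.5% + 0% local = 9.5% → $11.50
Bottle of gin (750 mL) $23.59: alcoholic beverages → 11% + 0.75% local = 11.75% → $2.77
Shoe repair $28.19: taxable services → 5.75% + 1.5% local = 7.25% → $2.04
Bottle of merlot $31.98: alcoholic beverages → 11% + 0.75% local = 11.75% → $3.76
Subtotal = $673.07; tax = $47.30; total due = $720.37

$720.37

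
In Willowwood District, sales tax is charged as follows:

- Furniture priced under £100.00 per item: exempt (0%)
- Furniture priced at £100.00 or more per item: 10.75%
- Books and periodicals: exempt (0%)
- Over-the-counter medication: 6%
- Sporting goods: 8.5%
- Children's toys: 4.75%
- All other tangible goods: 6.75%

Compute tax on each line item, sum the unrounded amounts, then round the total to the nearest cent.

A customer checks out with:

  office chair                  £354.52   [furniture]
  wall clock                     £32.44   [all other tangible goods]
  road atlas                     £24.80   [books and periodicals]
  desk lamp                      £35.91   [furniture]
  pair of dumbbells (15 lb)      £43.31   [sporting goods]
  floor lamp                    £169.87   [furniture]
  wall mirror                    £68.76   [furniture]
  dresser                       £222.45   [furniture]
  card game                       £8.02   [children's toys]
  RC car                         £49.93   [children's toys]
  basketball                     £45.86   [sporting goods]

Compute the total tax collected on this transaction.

Office chair £354.52: furniture, £100.00 or more → 10.75% → £38.1109
Wall clock £32.44: all other tangible goods → 6.75% → £2.1897
Road atlas £24.80: books and periodicals → 0% → £0.00
Desk lamp £35.91: furniture, under £100.00 → 0% → £0.00
Pair of dumbbells (15 lb) £43.31: sporting goods → 8.5% → £3.68135
Floor lamp £169.87: furniture, £100.00 or more → 10.75% → £18.261025
Wall mirror £68.76: furniture, under £100.00 → 0% → £0.00
Dresser £222.45: furniture, £100.00 or more → 10.75% → £23.913375
Card game £8.02: children's toys → 4.75% → £0.38095
RC car £49.93: children's toys → 4.75% → £2.371675
Basketball £45.86: sporting goods → 8.5% → £3.8981
Unrounded tax sum = £92.807075 → £92.81

£92.81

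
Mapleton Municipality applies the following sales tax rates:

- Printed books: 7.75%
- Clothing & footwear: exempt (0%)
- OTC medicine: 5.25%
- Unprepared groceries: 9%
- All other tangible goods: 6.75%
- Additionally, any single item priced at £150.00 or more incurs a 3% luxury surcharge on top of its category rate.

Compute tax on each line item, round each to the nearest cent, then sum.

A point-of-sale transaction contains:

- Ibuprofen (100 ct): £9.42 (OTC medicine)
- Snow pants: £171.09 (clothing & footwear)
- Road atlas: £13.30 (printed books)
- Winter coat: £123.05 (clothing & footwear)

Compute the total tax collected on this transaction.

£6.65

Ibuprofen (100 ct) £9.42: OTC medicine → 5.25% → £0.49
Snow pants £171.09: clothing & footwear → 0% + 3% surcharge = 3% → £5.13
Road atlas £13.30: printed books → 7.75% → £1.03
Winter coat £123.05: clothing & footwear → 0% → £0.00
Total tax = £0.49 + £5.13 + £1.03 = £6.65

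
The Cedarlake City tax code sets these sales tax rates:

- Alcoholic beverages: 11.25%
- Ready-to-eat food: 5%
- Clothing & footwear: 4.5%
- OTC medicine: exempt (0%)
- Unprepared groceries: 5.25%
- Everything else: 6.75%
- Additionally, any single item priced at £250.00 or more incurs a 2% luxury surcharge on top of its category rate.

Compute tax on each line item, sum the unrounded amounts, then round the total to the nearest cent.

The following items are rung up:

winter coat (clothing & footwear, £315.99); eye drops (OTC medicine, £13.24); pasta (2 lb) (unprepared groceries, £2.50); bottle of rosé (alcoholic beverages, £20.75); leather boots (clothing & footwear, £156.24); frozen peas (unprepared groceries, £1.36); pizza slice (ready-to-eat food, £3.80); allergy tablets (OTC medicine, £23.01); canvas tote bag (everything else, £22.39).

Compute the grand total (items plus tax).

Winter coat £315.99: clothing & footwear → 4.5% + 2% surcharge = 6.5% → £20.53935
Eye drops £13.24: OTC medicine → 0% → £0.00
Pasta (2 lb) £2.50: unprepared groceries → 5.25% → £0.13125
Bottle of rosé £20.75: alcoholic beverages → 11.25% → £2.334375
Leather boots £156.24: clothing & footwear → 4.5% → £7.0308
Frozen peas £1.36: unprepared groceries → 5.25% → £0.0714
Pizza slice £3.80: ready-to-eat food → 5% → £0.19
Allergy tablets £23.01: OTC medicine → 0% → £0.00
Canvas tote bag £22.39: everything else → 6.75% → £1.511325
Subtotal = £559.28; unrounded tax = £31.8085 → £31.81; total due = £591.09

£591.09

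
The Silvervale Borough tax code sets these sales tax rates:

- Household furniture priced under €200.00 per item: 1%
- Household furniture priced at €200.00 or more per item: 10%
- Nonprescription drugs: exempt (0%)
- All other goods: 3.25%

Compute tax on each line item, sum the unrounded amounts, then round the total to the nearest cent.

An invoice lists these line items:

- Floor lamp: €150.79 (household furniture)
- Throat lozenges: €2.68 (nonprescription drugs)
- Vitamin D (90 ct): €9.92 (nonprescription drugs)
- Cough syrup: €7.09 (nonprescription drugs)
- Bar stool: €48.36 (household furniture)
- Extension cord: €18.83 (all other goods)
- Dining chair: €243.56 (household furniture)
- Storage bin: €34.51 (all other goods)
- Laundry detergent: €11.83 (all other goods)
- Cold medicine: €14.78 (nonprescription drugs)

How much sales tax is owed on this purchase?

Floor lamp €150.79: household furniture, under €200.00 → 1% → €1.5079
Throat lozenges €2.68: nonprescription drugs → 0% → €0.00
Vitamin D (90 ct) €9.92: nonprescription drugs → 0% → €0.00
Cough syrup €7.09: nonprescription drugs → 0% → €0.00
Bar stool €48.36: household furniture, under €200.00 → 1% → €0.4836
Extension cord €18.83: all other goods → 3.25% → €0.611975
Dining chair €243.56: household furniture, €200.00 or more → 10% → €24.356
Storage bin €34.51: all other goods → 3.25% → €1.121575
Laundry detergent €11.83: all other goods → 3.25% → €0.384475
Cold medicine €14.78: nonprescription drugs → 0% → €0.00
Unrounded tax sum = €28.465525 → €28.47

€28.47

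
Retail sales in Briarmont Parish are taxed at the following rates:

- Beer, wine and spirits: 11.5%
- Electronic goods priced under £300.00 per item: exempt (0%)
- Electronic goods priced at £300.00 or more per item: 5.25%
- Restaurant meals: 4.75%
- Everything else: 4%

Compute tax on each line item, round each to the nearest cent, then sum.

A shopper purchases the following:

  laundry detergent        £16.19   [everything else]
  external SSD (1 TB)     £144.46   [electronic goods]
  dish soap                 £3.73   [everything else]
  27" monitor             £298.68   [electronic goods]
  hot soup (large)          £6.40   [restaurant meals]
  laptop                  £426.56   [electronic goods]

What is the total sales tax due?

£23.49

Laundry detergent £16.19: everything else → 4% → £0.65
External SSD (1 TB) £144.46: electronic goods, under £300.00 → 0% → £0.00
Dish soap £3.73: everything else → 4% → £0.15
27" monitor £298.68: electronic goods, under £300.00 → 0% → £0.00
Hot soup (large) £6.40: restaurant meals → 4.75% → £0.30
Laptop £426.56: electronic goods, £300.00 or more → 5.25% → £22.39
Total tax = £0.65 + £0.15 + £0.30 + £22.39 = £23.49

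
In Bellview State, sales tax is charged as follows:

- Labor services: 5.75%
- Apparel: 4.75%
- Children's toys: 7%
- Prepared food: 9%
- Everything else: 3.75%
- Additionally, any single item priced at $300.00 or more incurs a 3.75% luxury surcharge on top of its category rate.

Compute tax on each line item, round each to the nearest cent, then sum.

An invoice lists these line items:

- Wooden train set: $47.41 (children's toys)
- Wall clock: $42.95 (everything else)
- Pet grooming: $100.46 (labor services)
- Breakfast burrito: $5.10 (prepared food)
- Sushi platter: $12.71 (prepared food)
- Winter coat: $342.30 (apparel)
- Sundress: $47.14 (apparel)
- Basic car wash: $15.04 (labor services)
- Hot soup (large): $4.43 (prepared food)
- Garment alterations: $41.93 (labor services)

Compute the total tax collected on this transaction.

$47.32

Wooden train set $47.41: children's toys → 7% → $3.32
Wall clock $42.95: everything else → 3.75% → $1.61
Pet grooming $100.46: labor services → 5.75% → $5.78
Breakfast burrito $5.10: prepared food → 9% → $0.46
Sushi platter $12.71: prepared food → 9% → $1.14
Winter coat $342.30: apparel → 4.75% + 3.75% surcharge = 8.5% → $29.10
Sundress $47.14: apparel → 4.75% → $2.24
Basic car wash $15.04: labor services → 5.75% → $0.86
Hot soup (large) $4.43: prepared food → 9% → $0.40
Garment alterations $41.93: labor services → 5.75% → $2.41
Total tax = $3.32 + $1.61 + $5.78 + $0.46 + $1.14 + $29.10 + $2.24 + $0.86 + $0.40 + $2.41 = $47.32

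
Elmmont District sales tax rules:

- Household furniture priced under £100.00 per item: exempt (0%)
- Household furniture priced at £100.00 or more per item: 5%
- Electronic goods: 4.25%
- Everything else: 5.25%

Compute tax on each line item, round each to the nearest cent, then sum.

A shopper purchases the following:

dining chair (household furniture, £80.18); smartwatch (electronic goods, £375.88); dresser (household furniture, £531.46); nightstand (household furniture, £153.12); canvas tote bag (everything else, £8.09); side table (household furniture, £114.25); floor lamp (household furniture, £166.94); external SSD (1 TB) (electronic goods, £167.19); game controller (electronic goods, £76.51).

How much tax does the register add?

£75.04

Dining chair £80.18: household furniture, under £100.00 → 0% → £0.00
Smartwatch £375.88: electronic goods → 4.25% → £15.97
Dresser £531.46: household furniture, £100.00 or more → 5% → £26.57
Nightstand £153.12: household furniture, £100.00 or more → 5% → £7.66
Canvas tote bag £8.09: everything else → 5.25% → £0.42
Side table £114.25: household furniture, £100.00 or more → 5% → £5.71
Floor lamp £166.94: household furniture, £100.00 or more → 5% → £8.35
External SSD (1 TB) £167.19: electronic goods → 4.25% → £7.11
Game controller £76.51: electronic goods → 4.25% → £3.25
Total tax = £15.97 + £26.57 + £7.66 + £0.42 + £5.71 + £8.35 + £7.11 + £3.25 = £75.04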